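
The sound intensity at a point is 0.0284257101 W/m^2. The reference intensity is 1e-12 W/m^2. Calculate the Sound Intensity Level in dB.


Given values:
  I = 0.0284257101 W/m^2
  I_ref = 1e-12 W/m^2
Formula: SIL = 10 * log10(I / I_ref)
Compute ratio: I / I_ref = 28425710100
Compute log10: log10(28425710100) = 10.453711
Multiply: SIL = 10 * 10.453711 = 104.54

104.54 dB


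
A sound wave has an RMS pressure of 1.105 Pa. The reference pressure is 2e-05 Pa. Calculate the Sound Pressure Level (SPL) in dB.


Given values:
  p = 1.105 Pa
  p_ref = 2e-05 Pa
Formula: SPL = 20 * log10(p / p_ref)
Compute ratio: p / p_ref = 1.105 / 2e-05 = 55250
Compute log10: log10(55250) = 4.742332
Multiply: SPL = 20 * 4.742332 = 94.85

94.85 dB


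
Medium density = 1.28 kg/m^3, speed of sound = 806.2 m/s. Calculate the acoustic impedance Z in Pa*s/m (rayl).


Given values:
  rho = 1.28 kg/m^3
  c = 806.2 m/s
Formula: Z = rho * c
Z = 1.28 * 806.2
Z = 1031.94

1031.94 rayl


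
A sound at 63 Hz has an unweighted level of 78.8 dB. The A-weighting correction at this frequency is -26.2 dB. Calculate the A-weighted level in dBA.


Given values:
  SPL = 78.8 dB
  A-weighting at 63 Hz = -26.2 dB
Formula: L_A = SPL + A_weight
L_A = 78.8 + (-26.2)
L_A = 52.6

52.6 dBA


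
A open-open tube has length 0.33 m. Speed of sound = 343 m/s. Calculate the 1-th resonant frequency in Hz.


Given values:
  Tube type: open-open, L = 0.33 m, c = 343 m/s, n = 1
Formula: f_n = n * c / (2 * L)
Compute 2 * L = 2 * 0.33 = 0.66
f = 1 * 343 / 0.66
f = 519.7

519.7 Hz


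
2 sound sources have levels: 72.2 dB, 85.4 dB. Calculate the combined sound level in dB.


Formula: L_total = 10 * log10( sum(10^(Li/10)) )
  Source 1: 10^(72.2/10) = 16595869.0744
  Source 2: 10^(85.4/10) = 346736850.4525
Sum of linear values = 363332719.5269
L_total = 10 * log10(363332719.5269) = 85.6

85.6 dB


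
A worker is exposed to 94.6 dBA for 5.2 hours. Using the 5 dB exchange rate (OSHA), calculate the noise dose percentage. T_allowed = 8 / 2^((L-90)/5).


Given values:
  L = 94.6 dBA, T = 5.2 hours
Formula: T_allowed = 8 / 2^((L - 90) / 5)
Compute exponent: (94.6 - 90) / 5 = 0.92
Compute 2^(0.92) = 1.892115
T_allowed = 8 / 1.892115 = 4.228073 hours
Dose = (T / T_allowed) * 100
Dose = (5.2 / 4.228073) * 100 = 122.99

122.99 %


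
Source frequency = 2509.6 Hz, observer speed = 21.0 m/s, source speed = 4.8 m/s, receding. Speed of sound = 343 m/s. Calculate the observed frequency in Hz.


Given values:
  f_s = 2509.6 Hz, v_o = 21.0 m/s, v_s = 4.8 m/s
  Direction: receding
Formula: f_o = f_s * (c - v_o) / (c + v_s)
Numerator: c - v_o = 343 - 21.0 = 322.0
Denominator: c + v_s = 343 + 4.8 = 347.8
f_o = 2509.6 * 322.0 / 347.8 = 2323.44

2323.44 Hz


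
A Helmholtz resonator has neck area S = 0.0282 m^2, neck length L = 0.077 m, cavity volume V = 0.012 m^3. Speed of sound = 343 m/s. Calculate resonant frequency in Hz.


Given values:
  S = 0.0282 m^2, L = 0.077 m, V = 0.012 m^3, c = 343 m/s
Formula: f = (c / (2*pi)) * sqrt(S / (V * L))
Compute V * L = 0.012 * 0.077 = 0.000924
Compute S / (V * L) = 0.0282 / 0.000924 = 30.5195
Compute sqrt(30.5195) = 5.524446
Compute c / (2*pi) = 343 / 6.283185 = 54.590148
f = 54.590148 * 5.524446 = 301.58

301.58 Hz


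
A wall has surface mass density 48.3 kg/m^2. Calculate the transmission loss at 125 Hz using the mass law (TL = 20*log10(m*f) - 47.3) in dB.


Given values:
  m = 48.3 kg/m^2, f = 125 Hz
Formula: TL = 20 * log10(m * f) - 47.3
Compute m * f = 48.3 * 125 = 6037.5
Compute log10(6037.5) = 3.780857
Compute 20 * 3.780857 = 75.6171
TL = 75.6171 - 47.3 = 28.32

28.32 dB


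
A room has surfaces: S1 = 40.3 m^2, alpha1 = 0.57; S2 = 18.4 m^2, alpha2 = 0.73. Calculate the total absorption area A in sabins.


Given surfaces:
  Surface 1: 40.3 * 0.57 = 22.971
  Surface 2: 18.4 * 0.73 = 13.432
Formula: A = sum(Si * alpha_i)
A = 22.971 + 13.432
A = 36.4

36.4 sabins


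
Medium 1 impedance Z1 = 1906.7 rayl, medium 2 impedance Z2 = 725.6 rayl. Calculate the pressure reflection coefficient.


Given values:
  Z1 = 1906.7 rayl, Z2 = 725.6 rayl
Formula: R = (Z2 - Z1) / (Z2 + Z1)
Numerator: Z2 - Z1 = 725.6 - 1906.7 = -1181.1
Denominator: Z2 + Z1 = 725.6 + 1906.7 = 2632.3
R = -1181.1 / 2632.3 = -0.4487

-0.4487


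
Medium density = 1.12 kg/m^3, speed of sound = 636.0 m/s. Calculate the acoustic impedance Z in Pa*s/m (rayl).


Given values:
  rho = 1.12 kg/m^3
  c = 636.0 m/s
Formula: Z = rho * c
Z = 1.12 * 636.0
Z = 712.32

712.32 rayl


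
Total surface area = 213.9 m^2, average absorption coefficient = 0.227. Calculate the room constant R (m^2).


Given values:
  S = 213.9 m^2, alpha = 0.227
Formula: R = S * alpha / (1 - alpha)
Numerator: 213.9 * 0.227 = 48.5553
Denominator: 1 - 0.227 = 0.773
R = 48.5553 / 0.773 = 62.81

62.81 m^2


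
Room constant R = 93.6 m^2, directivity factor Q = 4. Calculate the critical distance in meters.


Given values:
  R = 93.6 m^2, Q = 4
Formula: d_c = 0.141 * sqrt(Q * R)
Compute Q * R = 4 * 93.6 = 374.4
Compute sqrt(374.4) = 19.3494
d_c = 0.141 * 19.3494 = 2.728

2.728 m


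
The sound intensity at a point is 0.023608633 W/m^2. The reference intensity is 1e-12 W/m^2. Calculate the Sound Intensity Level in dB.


Given values:
  I = 0.023608633 W/m^2
  I_ref = 1e-12 W/m^2
Formula: SIL = 10 * log10(I / I_ref)
Compute ratio: I / I_ref = 23608633000
Compute log10: log10(23608633000) = 10.373071
Multiply: SIL = 10 * 10.373071 = 103.73

103.73 dB


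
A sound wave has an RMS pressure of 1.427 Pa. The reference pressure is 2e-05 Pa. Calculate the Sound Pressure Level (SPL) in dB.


Given values:
  p = 1.427 Pa
  p_ref = 2e-05 Pa
Formula: SPL = 20 * log10(p / p_ref)
Compute ratio: p / p_ref = 1.427 / 2e-05 = 71350
Compute log10: log10(71350) = 4.853394
Multiply: SPL = 20 * 4.853394 = 97.07

97.07 dB


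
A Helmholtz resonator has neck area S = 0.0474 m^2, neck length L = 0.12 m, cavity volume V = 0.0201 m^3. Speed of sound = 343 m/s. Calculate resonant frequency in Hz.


Given values:
  S = 0.0474 m^2, L = 0.12 m, V = 0.0201 m^3, c = 343 m/s
Formula: f = (c / (2*pi)) * sqrt(S / (V * L))
Compute V * L = 0.0201 * 0.12 = 0.002412
Compute S / (V * L) = 0.0474 / 0.002412 = 19.6517
Compute sqrt(19.6517) = 4.433024
Compute c / (2*pi) = 343 / 6.283185 = 54.590148
f = 54.590148 * 4.433024 = 242.0

242.0 Hz


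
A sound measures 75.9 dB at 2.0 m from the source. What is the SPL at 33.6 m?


Given values:
  SPL1 = 75.9 dB, r1 = 2.0 m, r2 = 33.6 m
Formula: SPL2 = SPL1 - 20 * log10(r2 / r1)
Compute ratio: r2 / r1 = 33.6 / 2.0 = 16.8
Compute log10: log10(16.8) = 1.225309
Compute drop: 20 * 1.225309 = 24.5062
SPL2 = 75.9 - 24.5062 = 51.39

51.39 dB


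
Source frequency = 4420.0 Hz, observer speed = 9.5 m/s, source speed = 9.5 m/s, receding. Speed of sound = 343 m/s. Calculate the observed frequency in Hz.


Given values:
  f_s = 4420.0 Hz, v_o = 9.5 m/s, v_s = 9.5 m/s
  Direction: receding
Formula: f_o = f_s * (c - v_o) / (c + v_s)
Numerator: c - v_o = 343 - 9.5 = 333.5
Denominator: c + v_s = 343 + 9.5 = 352.5
f_o = 4420.0 * 333.5 / 352.5 = 4181.76

4181.76 Hz


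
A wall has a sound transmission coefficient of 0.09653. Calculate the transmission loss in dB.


Given values:
  tau = 0.09653
Formula: TL = 10 * log10(1 / tau)
Compute 1 / tau = 1 / 0.09653 = 10.3595
Compute log10(10.3595) = 1.015339
TL = 10 * 1.015339 = 10.15

10.15 dB


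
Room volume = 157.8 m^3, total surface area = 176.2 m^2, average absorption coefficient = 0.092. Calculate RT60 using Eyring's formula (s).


Given values:
  V = 157.8 m^3, S = 176.2 m^2, alpha = 0.092
Formula: RT60 = 0.161 * V / (-S * ln(1 - alpha))
Compute ln(1 - 0.092) = ln(0.908) = -0.096511
Denominator: -176.2 * -0.096511 = 17.0052
Numerator: 0.161 * 157.8 = 25.4058
RT60 = 25.4058 / 17.0052 = 1.494

1.494 s


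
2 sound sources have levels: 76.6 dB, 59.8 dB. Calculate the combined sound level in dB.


Formula: L_total = 10 * log10( sum(10^(Li/10)) )
  Source 1: 10^(76.6/10) = 45708818.9615
  Source 2: 10^(59.8/10) = 954992.586
Sum of linear values = 46663811.5475
L_total = 10 * log10(46663811.5475) = 76.69

76.69 dB


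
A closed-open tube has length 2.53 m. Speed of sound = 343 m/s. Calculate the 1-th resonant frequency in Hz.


Given values:
  Tube type: closed-open, L = 2.53 m, c = 343 m/s, n = 1
Formula: f_n = (2n - 1) * c / (4 * L)
Compute 2n - 1 = 2*1 - 1 = 1
Compute 4 * L = 4 * 2.53 = 10.12
f = 1 * 343 / 10.12
f = 33.89

33.89 Hz


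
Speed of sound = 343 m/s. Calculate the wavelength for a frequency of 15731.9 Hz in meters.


Given values:
  c = 343 m/s, f = 15731.9 Hz
Formula: lambda = c / f
lambda = 343 / 15731.9
lambda = 0.0218

0.0218 m


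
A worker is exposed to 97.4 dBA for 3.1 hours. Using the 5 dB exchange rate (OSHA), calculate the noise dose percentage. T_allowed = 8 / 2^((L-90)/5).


Given values:
  L = 97.4 dBA, T = 3.1 hours
Formula: T_allowed = 8 / 2^((L - 90) / 5)
Compute exponent: (97.4 - 90) / 5 = 1.48
Compute 2^(1.48) = 2.789487
T_allowed = 8 / 2.789487 = 2.867911 hours
Dose = (T / T_allowed) * 100
Dose = (3.1 / 2.867911) * 100 = 108.09

108.09 %


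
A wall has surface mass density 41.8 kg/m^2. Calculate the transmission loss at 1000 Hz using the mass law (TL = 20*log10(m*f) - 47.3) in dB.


Given values:
  m = 41.8 kg/m^2, f = 1000 Hz
Formula: TL = 20 * log10(m * f) - 47.3
Compute m * f = 41.8 * 1000 = 41800.0
Compute log10(41800.0) = 4.621176
Compute 20 * 4.621176 = 92.4235
TL = 92.4235 - 47.3 = 45.12

45.12 dB


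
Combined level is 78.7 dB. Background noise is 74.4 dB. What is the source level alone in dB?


Given values:
  L_total = 78.7 dB, L_bg = 74.4 dB
Formula: L_source = 10 * log10(10^(L_total/10) - 10^(L_bg/10))
Convert to linear:
  10^(78.7/10) = 74131024.1301
  10^(74.4/10) = 27542287.0334
Difference: 74131024.1301 - 27542287.0334 = 46588737.0967
L_source = 10 * log10(46588737.0967) = 76.68

76.68 dB


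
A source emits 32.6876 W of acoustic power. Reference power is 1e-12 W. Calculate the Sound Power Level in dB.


Given values:
  W = 32.6876 W
  W_ref = 1e-12 W
Formula: SWL = 10 * log10(W / W_ref)
Compute ratio: W / W_ref = 32687600000000
Compute log10: log10(32687600000000) = 13.514383
Multiply: SWL = 10 * 13.514383 = 135.14

135.14 dB


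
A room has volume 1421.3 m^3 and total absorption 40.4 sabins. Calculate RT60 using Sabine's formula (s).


Given values:
  V = 1421.3 m^3
  A = 40.4 sabins
Formula: RT60 = 0.161 * V / A
Numerator: 0.161 * 1421.3 = 228.8293
RT60 = 228.8293 / 40.4 = 5.664

5.664 s


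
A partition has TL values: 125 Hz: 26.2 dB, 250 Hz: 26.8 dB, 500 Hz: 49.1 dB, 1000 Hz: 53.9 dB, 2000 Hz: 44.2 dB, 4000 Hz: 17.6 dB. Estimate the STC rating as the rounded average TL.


Given TL values at each frequency:
  125 Hz: 26.2 dB
  250 Hz: 26.8 dB
  500 Hz: 49.1 dB
  1000 Hz: 53.9 dB
  2000 Hz: 44.2 dB
  4000 Hz: 17.6 dB
Formula: STC ~ round(average of TL values)
Sum = 26.2 + 26.8 + 49.1 + 53.9 + 44.2 + 17.6 = 217.8
Average = 217.8 / 6 = 36.3
Rounded: 36

36


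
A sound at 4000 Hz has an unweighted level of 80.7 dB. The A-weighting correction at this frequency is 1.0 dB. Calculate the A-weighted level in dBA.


Given values:
  SPL = 80.7 dB
  A-weighting at 4000 Hz = 1.0 dB
Formula: L_A = SPL + A_weight
L_A = 80.7 + (1.0)
L_A = 81.7

81.7 dBA


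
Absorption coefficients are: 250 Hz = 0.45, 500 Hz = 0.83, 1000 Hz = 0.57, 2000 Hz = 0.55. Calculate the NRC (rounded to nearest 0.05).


Given values:
  a_250 = 0.45, a_500 = 0.83
  a_1000 = 0.57, a_2000 = 0.55
Formula: NRC = (a250 + a500 + a1000 + a2000) / 4
Sum = 0.45 + 0.83 + 0.57 + 0.55 = 2.4
NRC = 2.4 / 4 = 0.6
Rounded to nearest 0.05: 0.6

0.6


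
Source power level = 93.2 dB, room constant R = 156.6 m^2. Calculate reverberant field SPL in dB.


Given values:
  Lw = 93.2 dB, R = 156.6 m^2
Formula: SPL = Lw + 10 * log10(4 / R)
Compute 4 / R = 4 / 156.6 = 0.025543
Compute 10 * log10(0.025543) = -15.9273
SPL = 93.2 + (-15.9273) = 77.27

77.27 dB


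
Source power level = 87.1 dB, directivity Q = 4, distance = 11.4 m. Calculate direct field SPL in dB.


Given values:
  Lw = 87.1 dB, Q = 4, r = 11.4 m
Formula: SPL = Lw + 10 * log10(Q / (4 * pi * r^2))
Compute 4 * pi * r^2 = 4 * pi * 11.4^2 = 1633.1255
Compute Q / denom = 4 / 1633.1255 = 0.00244929
Compute 10 * log10(0.00244929) = -26.1096
SPL = 87.1 + (-26.1096) = 60.99

60.99 dB


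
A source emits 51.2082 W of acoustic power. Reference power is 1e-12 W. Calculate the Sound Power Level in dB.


Given values:
  W = 51.2082 W
  W_ref = 1e-12 W
Formula: SWL = 10 * log10(W / W_ref)
Compute ratio: W / W_ref = 51208200000000
Compute log10: log10(51208200000000) = 13.70934
Multiply: SWL = 10 * 13.70934 = 137.09

137.09 dB


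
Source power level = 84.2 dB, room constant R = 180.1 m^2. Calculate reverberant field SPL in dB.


Given values:
  Lw = 84.2 dB, R = 180.1 m^2
Formula: SPL = Lw + 10 * log10(4 / R)
Compute 4 / R = 4 / 180.1 = 0.02221
Compute 10 * log10(0.02221) = -16.5345
SPL = 84.2 + (-16.5345) = 67.67

67.67 dB


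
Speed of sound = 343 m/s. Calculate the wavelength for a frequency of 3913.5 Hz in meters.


Given values:
  c = 343 m/s, f = 3913.5 Hz
Formula: lambda = c / f
lambda = 343 / 3913.5
lambda = 0.0876

0.0876 m


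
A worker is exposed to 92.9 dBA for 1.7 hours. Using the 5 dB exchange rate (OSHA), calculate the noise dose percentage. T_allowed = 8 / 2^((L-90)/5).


Given values:
  L = 92.9 dBA, T = 1.7 hours
Formula: T_allowed = 8 / 2^((L - 90) / 5)
Compute exponent: (92.9 - 90) / 5 = 0.58
Compute 2^(0.58) = 1.494849
T_allowed = 8 / 1.494849 = 5.351711 hours
Dose = (T / T_allowed) * 100
Dose = (1.7 / 5.351711) * 100 = 31.77

31.77 %


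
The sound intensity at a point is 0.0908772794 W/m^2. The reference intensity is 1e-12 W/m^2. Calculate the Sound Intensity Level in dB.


Given values:
  I = 0.0908772794 W/m^2
  I_ref = 1e-12 W/m^2
Formula: SIL = 10 * log10(I / I_ref)
Compute ratio: I / I_ref = 90877279400
Compute log10: log10(90877279400) = 10.958455
Multiply: SIL = 10 * 10.958455 = 109.58

109.58 dB


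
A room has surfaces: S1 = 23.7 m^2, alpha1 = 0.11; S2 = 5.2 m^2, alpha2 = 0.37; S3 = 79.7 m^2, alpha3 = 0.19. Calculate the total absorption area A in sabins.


Given surfaces:
  Surface 1: 23.7 * 0.11 = 2.607
  Surface 2: 5.2 * 0.37 = 1.924
  Surface 3: 79.7 * 0.19 = 15.143
Formula: A = sum(Si * alpha_i)
A = 2.607 + 1.924 + 15.143
A = 19.67

19.67 sabins


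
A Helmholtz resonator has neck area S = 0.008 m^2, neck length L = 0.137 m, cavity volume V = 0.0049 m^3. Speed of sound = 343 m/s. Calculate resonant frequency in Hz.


Given values:
  S = 0.008 m^2, L = 0.137 m, V = 0.0049 m^3, c = 343 m/s
Formula: f = (c / (2*pi)) * sqrt(S / (V * L))
Compute V * L = 0.0049 * 0.137 = 0.0006713
Compute S / (V * L) = 0.008 / 0.0006713 = 11.9172
Compute sqrt(11.9172) = 3.45213
Compute c / (2*pi) = 343 / 6.283185 = 54.590148
f = 54.590148 * 3.45213 = 188.45

188.45 Hz


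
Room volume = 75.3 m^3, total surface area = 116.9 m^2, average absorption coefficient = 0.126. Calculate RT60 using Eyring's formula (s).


Given values:
  V = 75.3 m^3, S = 116.9 m^2, alpha = 0.126
Formula: RT60 = 0.161 * V / (-S * ln(1 - alpha))
Compute ln(1 - 0.126) = ln(0.874) = -0.134675
Denominator: -116.9 * -0.134675 = 15.7435
Numerator: 0.161 * 75.3 = 12.1233
RT60 = 12.1233 / 15.7435 = 0.77

0.77 s


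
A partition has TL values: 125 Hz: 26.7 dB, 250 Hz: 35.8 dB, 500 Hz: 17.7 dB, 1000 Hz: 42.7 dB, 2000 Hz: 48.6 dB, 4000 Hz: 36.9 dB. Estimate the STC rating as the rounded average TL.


Given TL values at each frequency:
  125 Hz: 26.7 dB
  250 Hz: 35.8 dB
  500 Hz: 17.7 dB
  1000 Hz: 42.7 dB
  2000 Hz: 48.6 dB
  4000 Hz: 36.9 dB
Formula: STC ~ round(average of TL values)
Sum = 26.7 + 35.8 + 17.7 + 42.7 + 48.6 + 36.9 = 208.4
Average = 208.4 / 6 = 34.73
Rounded: 35

35


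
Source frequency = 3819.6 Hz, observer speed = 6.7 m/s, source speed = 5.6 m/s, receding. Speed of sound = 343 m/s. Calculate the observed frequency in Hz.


Given values:
  f_s = 3819.6 Hz, v_o = 6.7 m/s, v_s = 5.6 m/s
  Direction: receding
Formula: f_o = f_s * (c - v_o) / (c + v_s)
Numerator: c - v_o = 343 - 6.7 = 336.3
Denominator: c + v_s = 343 + 5.6 = 348.6
f_o = 3819.6 * 336.3 / 348.6 = 3684.83

3684.83 Hz


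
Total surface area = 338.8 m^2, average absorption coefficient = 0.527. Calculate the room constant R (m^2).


Given values:
  S = 338.8 m^2, alpha = 0.527
Formula: R = S * alpha / (1 - alpha)
Numerator: 338.8 * 0.527 = 178.5476
Denominator: 1 - 0.527 = 0.473
R = 178.5476 / 0.473 = 377.48

377.48 m^2


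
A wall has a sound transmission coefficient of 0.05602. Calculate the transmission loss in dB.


Given values:
  tau = 0.05602
Formula: TL = 10 * log10(1 / tau)
Compute 1 / tau = 1 / 0.05602 = 17.8508
Compute log10(17.8508) = 1.251658
TL = 10 * 1.251658 = 12.52

12.52 dB


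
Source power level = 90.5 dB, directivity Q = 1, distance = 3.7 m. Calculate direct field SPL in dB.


Given values:
  Lw = 90.5 dB, Q = 1, r = 3.7 m
Formula: SPL = Lw + 10 * log10(Q / (4 * pi * r^2))
Compute 4 * pi * r^2 = 4 * pi * 3.7^2 = 172.0336
Compute Q / denom = 1 / 172.0336 = 0.00581282
Compute 10 * log10(0.00581282) = -22.3561
SPL = 90.5 + (-22.3561) = 68.14

68.14 dB


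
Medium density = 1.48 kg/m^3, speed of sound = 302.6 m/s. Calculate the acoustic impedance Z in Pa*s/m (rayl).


Given values:
  rho = 1.48 kg/m^3
  c = 302.6 m/s
Formula: Z = rho * c
Z = 1.48 * 302.6
Z = 447.85

447.85 rayl


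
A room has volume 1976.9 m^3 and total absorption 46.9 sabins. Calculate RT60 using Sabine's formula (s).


Given values:
  V = 1976.9 m^3
  A = 46.9 sabins
Formula: RT60 = 0.161 * V / A
Numerator: 0.161 * 1976.9 = 318.2809
RT60 = 318.2809 / 46.9 = 6.786

6.786 s


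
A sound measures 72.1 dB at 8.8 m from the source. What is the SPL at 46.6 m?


Given values:
  SPL1 = 72.1 dB, r1 = 8.8 m, r2 = 46.6 m
Formula: SPL2 = SPL1 - 20 * log10(r2 / r1)
Compute ratio: r2 / r1 = 46.6 / 8.8 = 5.2955
Compute log10: log10(5.2955) = 0.723907
Compute drop: 20 * 0.723907 = 14.4781
SPL2 = 72.1 - 14.4781 = 57.62

57.62 dB


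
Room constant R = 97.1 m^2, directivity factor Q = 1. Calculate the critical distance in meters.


Given values:
  R = 97.1 m^2, Q = 1
Formula: d_c = 0.141 * sqrt(Q * R)
Compute Q * R = 1 * 97.1 = 97.1
Compute sqrt(97.1) = 9.8539
d_c = 0.141 * 9.8539 = 1.389

1.389 m


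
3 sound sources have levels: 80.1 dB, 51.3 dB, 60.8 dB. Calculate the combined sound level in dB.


Formula: L_total = 10 * log10( sum(10^(Li/10)) )
  Source 1: 10^(80.1/10) = 102329299.2281
  Source 2: 10^(51.3/10) = 134896.2883
  Source 3: 10^(60.8/10) = 1202264.4346
Sum of linear values = 103666459.951
L_total = 10 * log10(103666459.951) = 80.16

80.16 dB


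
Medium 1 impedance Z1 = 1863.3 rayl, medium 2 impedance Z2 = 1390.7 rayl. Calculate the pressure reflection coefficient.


Given values:
  Z1 = 1863.3 rayl, Z2 = 1390.7 rayl
Formula: R = (Z2 - Z1) / (Z2 + Z1)
Numerator: Z2 - Z1 = 1390.7 - 1863.3 = -472.6
Denominator: Z2 + Z1 = 1390.7 + 1863.3 = 3254.0
R = -472.6 / 3254.0 = -0.1452

-0.1452


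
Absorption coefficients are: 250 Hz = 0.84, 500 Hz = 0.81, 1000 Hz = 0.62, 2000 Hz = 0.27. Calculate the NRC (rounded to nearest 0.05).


Given values:
  a_250 = 0.84, a_500 = 0.81
  a_1000 = 0.62, a_2000 = 0.27
Formula: NRC = (a250 + a500 + a1000 + a2000) / 4
Sum = 0.84 + 0.81 + 0.62 + 0.27 = 2.54
NRC = 2.54 / 4 = 0.635
Rounded to nearest 0.05: 0.65

0.65


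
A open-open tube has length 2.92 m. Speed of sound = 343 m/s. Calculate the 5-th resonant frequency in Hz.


Given values:
  Tube type: open-open, L = 2.92 m, c = 343 m/s, n = 5
Formula: f_n = n * c / (2 * L)
Compute 2 * L = 2 * 2.92 = 5.84
f = 5 * 343 / 5.84
f = 293.66

293.66 Hz


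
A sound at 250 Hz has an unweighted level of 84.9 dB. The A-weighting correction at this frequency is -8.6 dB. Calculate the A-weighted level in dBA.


Given values:
  SPL = 84.9 dB
  A-weighting at 250 Hz = -8.6 dB
Formula: L_A = SPL + A_weight
L_A = 84.9 + (-8.6)
L_A = 76.3

76.3 dBA


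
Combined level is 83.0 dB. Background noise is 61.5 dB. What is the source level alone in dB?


Given values:
  L_total = 83.0 dB, L_bg = 61.5 dB
Formula: L_source = 10 * log10(10^(L_total/10) - 10^(L_bg/10))
Convert to linear:
  10^(83.0/10) = 199526231.4969
  10^(61.5/10) = 1412537.5446
Difference: 199526231.4969 - 1412537.5446 = 198113693.9523
L_source = 10 * log10(198113693.9523) = 82.97

82.97 dB


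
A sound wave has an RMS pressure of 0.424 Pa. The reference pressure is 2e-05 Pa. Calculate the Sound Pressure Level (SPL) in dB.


Given values:
  p = 0.424 Pa
  p_ref = 2e-05 Pa
Formula: SPL = 20 * log10(p / p_ref)
Compute ratio: p / p_ref = 0.424 / 2e-05 = 21200
Compute log10: log10(21200) = 4.326336
Multiply: SPL = 20 * 4.326336 = 86.53

86.53 dB


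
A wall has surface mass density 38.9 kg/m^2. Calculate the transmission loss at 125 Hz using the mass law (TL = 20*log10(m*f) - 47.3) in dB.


Given values:
  m = 38.9 kg/m^2, f = 125 Hz
Formula: TL = 20 * log10(m * f) - 47.3
Compute m * f = 38.9 * 125 = 4862.5
Compute log10(4862.5) = 3.68686
Compute 20 * 3.68686 = 73.7372
TL = 73.7372 - 47.3 = 26.44

26.44 dB


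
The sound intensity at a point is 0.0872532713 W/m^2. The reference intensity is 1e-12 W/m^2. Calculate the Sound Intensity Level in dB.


Given values:
  I = 0.0872532713 W/m^2
  I_ref = 1e-12 W/m^2
Formula: SIL = 10 * log10(I / I_ref)
Compute ratio: I / I_ref = 87253271300
Compute log10: log10(87253271300) = 10.940782
Multiply: SIL = 10 * 10.940782 = 109.41

109.41 dB


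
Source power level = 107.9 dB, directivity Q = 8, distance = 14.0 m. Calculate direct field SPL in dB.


Given values:
  Lw = 107.9 dB, Q = 8, r = 14.0 m
Formula: SPL = Lw + 10 * log10(Q / (4 * pi * r^2))
Compute 4 * pi * r^2 = 4 * pi * 14.0^2 = 2463.0086
Compute Q / denom = 8 / 2463.0086 = 0.00324806
Compute 10 * log10(0.00324806) = -24.8838
SPL = 107.9 + (-24.8838) = 83.02

83.02 dB


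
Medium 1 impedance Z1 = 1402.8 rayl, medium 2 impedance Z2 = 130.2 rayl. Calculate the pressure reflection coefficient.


Given values:
  Z1 = 1402.8 rayl, Z2 = 130.2 rayl
Formula: R = (Z2 - Z1) / (Z2 + Z1)
Numerator: Z2 - Z1 = 130.2 - 1402.8 = -1272.6
Denominator: Z2 + Z1 = 130.2 + 1402.8 = 1533.0
R = -1272.6 / 1533.0 = -0.8301

-0.8301


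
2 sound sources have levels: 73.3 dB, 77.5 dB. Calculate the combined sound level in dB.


Formula: L_total = 10 * log10( sum(10^(Li/10)) )
  Source 1: 10^(73.3/10) = 21379620.895
  Source 2: 10^(77.5/10) = 56234132.519
Sum of linear values = 77613753.414
L_total = 10 * log10(77613753.414) = 78.9

78.9 dB


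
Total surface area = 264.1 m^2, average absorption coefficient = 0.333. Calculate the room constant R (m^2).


Given values:
  S = 264.1 m^2, alpha = 0.333
Formula: R = S * alpha / (1 - alpha)
Numerator: 264.1 * 0.333 = 87.9453
Denominator: 1 - 0.333 = 0.667
R = 87.9453 / 0.667 = 131.85

131.85 m^2


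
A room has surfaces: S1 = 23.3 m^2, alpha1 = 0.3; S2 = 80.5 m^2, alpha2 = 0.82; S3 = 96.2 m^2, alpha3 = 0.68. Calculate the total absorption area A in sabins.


Given surfaces:
  Surface 1: 23.3 * 0.3 = 6.99
  Surface 2: 80.5 * 0.82 = 66.01
  Surface 3: 96.2 * 0.68 = 65.416
Formula: A = sum(Si * alpha_i)
A = 6.99 + 66.01 + 65.416
A = 138.42

138.42 sabins


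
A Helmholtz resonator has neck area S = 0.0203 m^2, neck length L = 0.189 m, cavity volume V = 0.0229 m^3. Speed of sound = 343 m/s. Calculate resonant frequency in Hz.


Given values:
  S = 0.0203 m^2, L = 0.189 m, V = 0.0229 m^3, c = 343 m/s
Formula: f = (c / (2*pi)) * sqrt(S / (V * L))
Compute V * L = 0.0229 * 0.189 = 0.0043281
Compute S / (V * L) = 0.0203 / 0.0043281 = 4.6903
Compute sqrt(4.6903) = 2.16571
Compute c / (2*pi) = 343 / 6.283185 = 54.590148
f = 54.590148 * 2.16571 = 118.23

118.23 Hz


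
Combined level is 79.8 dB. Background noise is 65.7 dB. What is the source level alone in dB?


Given values:
  L_total = 79.8 dB, L_bg = 65.7 dB
Formula: L_source = 10 * log10(10^(L_total/10) - 10^(L_bg/10))
Convert to linear:
  10^(79.8/10) = 95499258.6021
  10^(65.7/10) = 3715352.291
Difference: 95499258.6021 - 3715352.291 = 91783906.3111
L_source = 10 * log10(91783906.3111) = 79.63

79.63 dB


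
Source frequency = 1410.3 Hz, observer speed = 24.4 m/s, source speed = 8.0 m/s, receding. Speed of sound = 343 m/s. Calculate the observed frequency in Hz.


Given values:
  f_s = 1410.3 Hz, v_o = 24.4 m/s, v_s = 8.0 m/s
  Direction: receding
Formula: f_o = f_s * (c - v_o) / (c + v_s)
Numerator: c - v_o = 343 - 24.4 = 318.6
Denominator: c + v_s = 343 + 8.0 = 351.0
f_o = 1410.3 * 318.6 / 351.0 = 1280.12

1280.12 Hz


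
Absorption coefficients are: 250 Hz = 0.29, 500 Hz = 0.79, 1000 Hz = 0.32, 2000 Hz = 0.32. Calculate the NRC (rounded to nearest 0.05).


Given values:
  a_250 = 0.29, a_500 = 0.79
  a_1000 = 0.32, a_2000 = 0.32
Formula: NRC = (a250 + a500 + a1000 + a2000) / 4
Sum = 0.29 + 0.79 + 0.32 + 0.32 = 1.72
NRC = 1.72 / 4 = 0.43
Rounded to nearest 0.05: 0.45

0.45


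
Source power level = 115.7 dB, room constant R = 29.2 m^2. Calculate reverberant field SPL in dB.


Given values:
  Lw = 115.7 dB, R = 29.2 m^2
Formula: SPL = Lw + 10 * log10(4 / R)
Compute 4 / R = 4 / 29.2 = 0.136986
Compute 10 * log10(0.136986) = -8.6332
SPL = 115.7 + (-8.6332) = 107.07

107.07 dB


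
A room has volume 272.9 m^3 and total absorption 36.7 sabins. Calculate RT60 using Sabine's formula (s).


Given values:
  V = 272.9 m^3
  A = 36.7 sabins
Formula: RT60 = 0.161 * V / A
Numerator: 0.161 * 272.9 = 43.9369
RT60 = 43.9369 / 36.7 = 1.197

1.197 s


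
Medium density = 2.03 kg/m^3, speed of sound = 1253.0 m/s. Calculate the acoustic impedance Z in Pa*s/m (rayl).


Given values:
  rho = 2.03 kg/m^3
  c = 1253.0 m/s
Formula: Z = rho * c
Z = 2.03 * 1253.0
Z = 2543.59

2543.59 rayl


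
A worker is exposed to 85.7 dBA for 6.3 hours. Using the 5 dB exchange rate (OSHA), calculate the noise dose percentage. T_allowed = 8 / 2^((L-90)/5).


Given values:
  L = 85.7 dBA, T = 6.3 hours
Formula: T_allowed = 8 / 2^((L - 90) / 5)
Compute exponent: (85.7 - 90) / 5 = -0.86
Compute 2^(-0.86) = 0.550953
T_allowed = 8 / 0.550953 = 14.520295 hours
Dose = (T / T_allowed) * 100
Dose = (6.3 / 14.520295) * 100 = 43.39

43.39 %


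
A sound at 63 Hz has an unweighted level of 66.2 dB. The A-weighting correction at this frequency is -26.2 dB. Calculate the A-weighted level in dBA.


Given values:
  SPL = 66.2 dB
  A-weighting at 63 Hz = -26.2 dB
Formula: L_A = SPL + A_weight
L_A = 66.2 + (-26.2)
L_A = 40.0

40.0 dBA


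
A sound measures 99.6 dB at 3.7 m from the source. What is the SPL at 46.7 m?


Given values:
  SPL1 = 99.6 dB, r1 = 3.7 m, r2 = 46.7 m
Formula: SPL2 = SPL1 - 20 * log10(r2 / r1)
Compute ratio: r2 / r1 = 46.7 / 3.7 = 12.6216
Compute log10: log10(12.6216) = 1.101114
Compute drop: 20 * 1.101114 = 22.0223
SPL2 = 99.6 - 22.0223 = 77.58

77.58 dB


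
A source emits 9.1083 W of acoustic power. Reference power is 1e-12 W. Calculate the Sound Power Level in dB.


Given values:
  W = 9.1083 W
  W_ref = 1e-12 W
Formula: SWL = 10 * log10(W / W_ref)
Compute ratio: W / W_ref = 9108300000000
Compute log10: log10(9108300000000) = 12.959437
Multiply: SWL = 10 * 12.959437 = 129.59

129.59 dB


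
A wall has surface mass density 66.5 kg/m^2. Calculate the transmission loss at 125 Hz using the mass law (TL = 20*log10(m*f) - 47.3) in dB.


Given values:
  m = 66.5 kg/m^2, f = 125 Hz
Formula: TL = 20 * log10(m * f) - 47.3
Compute m * f = 66.5 * 125 = 8312.5
Compute log10(8312.5) = 3.919732
Compute 20 * 3.919732 = 78.3946
TL = 78.3946 - 47.3 = 31.09

31.09 dB


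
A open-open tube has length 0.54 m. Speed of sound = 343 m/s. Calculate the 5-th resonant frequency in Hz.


Given values:
  Tube type: open-open, L = 0.54 m, c = 343 m/s, n = 5
Formula: f_n = n * c / (2 * L)
Compute 2 * L = 2 * 0.54 = 1.08
f = 5 * 343 / 1.08
f = 1587.96

1587.96 Hz


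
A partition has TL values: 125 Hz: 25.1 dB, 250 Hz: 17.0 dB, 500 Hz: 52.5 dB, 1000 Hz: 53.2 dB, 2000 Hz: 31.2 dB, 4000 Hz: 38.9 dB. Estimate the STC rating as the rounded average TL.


Given TL values at each frequency:
  125 Hz: 25.1 dB
  250 Hz: 17.0 dB
  500 Hz: 52.5 dB
  1000 Hz: 53.2 dB
  2000 Hz: 31.2 dB
  4000 Hz: 38.9 dB
Formula: STC ~ round(average of TL values)
Sum = 25.1 + 17.0 + 52.5 + 53.2 + 31.2 + 38.9 = 217.9
Average = 217.9 / 6 = 36.32
Rounded: 36

36


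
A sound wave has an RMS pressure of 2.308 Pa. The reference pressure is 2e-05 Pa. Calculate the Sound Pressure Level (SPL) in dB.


Given values:
  p = 2.308 Pa
  p_ref = 2e-05 Pa
Formula: SPL = 20 * log10(p / p_ref)
Compute ratio: p / p_ref = 2.308 / 2e-05 = 115400
Compute log10: log10(115400) = 5.062206
Multiply: SPL = 20 * 5.062206 = 101.24

101.24 dB


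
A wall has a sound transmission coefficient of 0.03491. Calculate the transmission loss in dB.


Given values:
  tau = 0.03491
Formula: TL = 10 * log10(1 / tau)
Compute 1 / tau = 1 / 0.03491 = 28.6451
Compute log10(28.6451) = 1.45705
TL = 10 * 1.45705 = 14.57

14.57 dB


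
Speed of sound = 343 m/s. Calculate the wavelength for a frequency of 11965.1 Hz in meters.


Given values:
  c = 343 m/s, f = 11965.1 Hz
Formula: lambda = c / f
lambda = 343 / 11965.1
lambda = 0.0287

0.0287 m


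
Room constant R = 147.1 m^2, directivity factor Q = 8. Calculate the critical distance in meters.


Given values:
  R = 147.1 m^2, Q = 8
Formula: d_c = 0.141 * sqrt(Q * R)
Compute Q * R = 8 * 147.1 = 1176.8
Compute sqrt(1176.8) = 34.3045
d_c = 0.141 * 34.3045 = 4.837

4.837 m


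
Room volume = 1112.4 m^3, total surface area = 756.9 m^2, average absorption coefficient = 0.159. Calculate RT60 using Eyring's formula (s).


Given values:
  V = 1112.4 m^3, S = 756.9 m^2, alpha = 0.159
Formula: RT60 = 0.161 * V / (-S * ln(1 - alpha))
Compute ln(1 - 0.159) = ln(0.841) = -0.173164
Denominator: -756.9 * -0.173164 = 131.0678
Numerator: 0.161 * 1112.4 = 179.0964
RT60 = 179.0964 / 131.0678 = 1.366

1.366 s


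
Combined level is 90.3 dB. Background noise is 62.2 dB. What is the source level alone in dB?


Given values:
  L_total = 90.3 dB, L_bg = 62.2 dB
Formula: L_source = 10 * log10(10^(L_total/10) - 10^(L_bg/10))
Convert to linear:
  10^(90.3/10) = 1071519305.2376
  10^(62.2/10) = 1659586.9074
Difference: 1071519305.2376 - 1659586.9074 = 1069859718.3302
L_source = 10 * log10(1069859718.3302) = 90.29

90.29 dB


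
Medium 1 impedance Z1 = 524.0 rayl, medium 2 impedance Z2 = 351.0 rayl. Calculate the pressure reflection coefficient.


Given values:
  Z1 = 524.0 rayl, Z2 = 351.0 rayl
Formula: R = (Z2 - Z1) / (Z2 + Z1)
Numerator: Z2 - Z1 = 351.0 - 524.0 = -173.0
Denominator: Z2 + Z1 = 351.0 + 524.0 = 875.0
R = -173.0 / 875.0 = -0.1977

-0.1977


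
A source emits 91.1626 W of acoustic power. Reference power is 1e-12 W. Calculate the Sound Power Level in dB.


Given values:
  W = 91.1626 W
  W_ref = 1e-12 W
Formula: SWL = 10 * log10(W / W_ref)
Compute ratio: W / W_ref = 91162600000000
Compute log10: log10(91162600000000) = 13.959817
Multiply: SWL = 10 * 13.959817 = 139.6

139.6 dB


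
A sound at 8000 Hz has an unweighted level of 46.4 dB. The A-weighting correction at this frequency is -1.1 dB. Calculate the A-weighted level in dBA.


Given values:
  SPL = 46.4 dB
  A-weighting at 8000 Hz = -1.1 dB
Formula: L_A = SPL + A_weight
L_A = 46.4 + (-1.1)
L_A = 45.3

45.3 dBA


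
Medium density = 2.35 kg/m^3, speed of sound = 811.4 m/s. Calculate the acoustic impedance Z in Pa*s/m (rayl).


Given values:
  rho = 2.35 kg/m^3
  c = 811.4 m/s
Formula: Z = rho * c
Z = 2.35 * 811.4
Z = 1906.79

1906.79 rayl


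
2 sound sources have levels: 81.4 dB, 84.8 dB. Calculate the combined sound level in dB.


Formula: L_total = 10 * log10( sum(10^(Li/10)) )
  Source 1: 10^(81.4/10) = 138038426.4603
  Source 2: 10^(84.8/10) = 301995172.0402
Sum of linear values = 440033598.5005
L_total = 10 * log10(440033598.5005) = 86.43

86.43 dB


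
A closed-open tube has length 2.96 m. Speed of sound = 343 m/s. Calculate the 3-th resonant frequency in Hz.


Given values:
  Tube type: closed-open, L = 2.96 m, c = 343 m/s, n = 3
Formula: f_n = (2n - 1) * c / (4 * L)
Compute 2n - 1 = 2*3 - 1 = 5
Compute 4 * L = 4 * 2.96 = 11.84
f = 5 * 343 / 11.84
f = 144.85

144.85 Hz


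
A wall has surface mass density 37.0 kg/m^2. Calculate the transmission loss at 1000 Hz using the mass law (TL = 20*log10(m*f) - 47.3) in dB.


Given values:
  m = 37.0 kg/m^2, f = 1000 Hz
Formula: TL = 20 * log10(m * f) - 47.3
Compute m * f = 37.0 * 1000 = 37000.0
Compute log10(37000.0) = 4.568202
Compute 20 * 4.568202 = 91.364
TL = 91.364 - 47.3 = 44.06

44.06 dB


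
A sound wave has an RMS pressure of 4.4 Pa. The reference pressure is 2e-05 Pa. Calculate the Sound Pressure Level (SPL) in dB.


Given values:
  p = 4.4 Pa
  p_ref = 2e-05 Pa
Formula: SPL = 20 * log10(p / p_ref)
Compute ratio: p / p_ref = 4.4 / 2e-05 = 220000
Compute log10: log10(220000) = 5.342423
Multiply: SPL = 20 * 5.342423 = 106.85

106.85 dB


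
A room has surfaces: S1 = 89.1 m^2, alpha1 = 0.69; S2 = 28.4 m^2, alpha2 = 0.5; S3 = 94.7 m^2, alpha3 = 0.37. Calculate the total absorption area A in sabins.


Given surfaces:
  Surface 1: 89.1 * 0.69 = 61.479
  Surface 2: 28.4 * 0.5 = 14.2
  Surface 3: 94.7 * 0.37 = 35.039
Formula: A = sum(Si * alpha_i)
A = 61.479 + 14.2 + 35.039
A = 110.72

110.72 sabins


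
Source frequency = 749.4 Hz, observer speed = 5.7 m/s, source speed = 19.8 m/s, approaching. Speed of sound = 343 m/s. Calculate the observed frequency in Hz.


Given values:
  f_s = 749.4 Hz, v_o = 5.7 m/s, v_s = 19.8 m/s
  Direction: approaching
Formula: f_o = f_s * (c + v_o) / (c - v_s)
Numerator: c + v_o = 343 + 5.7 = 348.7
Denominator: c - v_s = 343 - 19.8 = 323.2
f_o = 749.4 * 348.7 / 323.2 = 808.53

808.53 Hz


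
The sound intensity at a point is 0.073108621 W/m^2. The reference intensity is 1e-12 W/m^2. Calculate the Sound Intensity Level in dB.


Given values:
  I = 0.073108621 W/m^2
  I_ref = 1e-12 W/m^2
Formula: SIL = 10 * log10(I / I_ref)
Compute ratio: I / I_ref = 73108621000
Compute log10: log10(73108621000) = 10.863969
Multiply: SIL = 10 * 10.863969 = 108.64

108.64 dB


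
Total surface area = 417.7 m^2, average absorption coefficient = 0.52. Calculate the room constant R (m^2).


Given values:
  S = 417.7 m^2, alpha = 0.52
Formula: R = S * alpha / (1 - alpha)
Numerator: 417.7 * 0.52 = 217.204
Denominator: 1 - 0.52 = 0.48
R = 217.204 / 0.48 = 452.51

452.51 m^2


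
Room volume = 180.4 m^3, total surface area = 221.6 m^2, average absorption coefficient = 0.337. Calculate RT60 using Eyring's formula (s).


Given values:
  V = 180.4 m^3, S = 221.6 m^2, alpha = 0.337
Formula: RT60 = 0.161 * V / (-S * ln(1 - alpha))
Compute ln(1 - 0.337) = ln(0.663) = -0.41098
Denominator: -221.6 * -0.41098 = 91.0732
Numerator: 0.161 * 180.4 = 29.0444
RT60 = 29.0444 / 91.0732 = 0.319

0.319 s


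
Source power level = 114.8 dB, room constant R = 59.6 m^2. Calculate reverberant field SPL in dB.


Given values:
  Lw = 114.8 dB, R = 59.6 m^2
Formula: SPL = Lw + 10 * log10(4 / R)
Compute 4 / R = 4 / 59.6 = 0.067114
Compute 10 * log10(0.067114) = -11.7319
SPL = 114.8 + (-11.7319) = 103.07

103.07 dB


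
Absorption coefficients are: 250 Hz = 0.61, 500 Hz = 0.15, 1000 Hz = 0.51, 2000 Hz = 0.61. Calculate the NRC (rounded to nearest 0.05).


Given values:
  a_250 = 0.61, a_500 = 0.15
  a_1000 = 0.51, a_2000 = 0.61
Formula: NRC = (a250 + a500 + a1000 + a2000) / 4
Sum = 0.61 + 0.15 + 0.51 + 0.61 = 1.88
NRC = 1.88 / 4 = 0.47
Rounded to nearest 0.05: 0.45

0.45


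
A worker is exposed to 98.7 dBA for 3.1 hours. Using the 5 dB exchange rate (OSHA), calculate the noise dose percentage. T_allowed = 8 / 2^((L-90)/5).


Given values:
  L = 98.7 dBA, T = 3.1 hours
Formula: T_allowed = 8 / 2^((L - 90) / 5)
Compute exponent: (98.7 - 90) / 5 = 1.74
Compute 2^(1.74) = 3.340352
T_allowed = 8 / 3.340352 = 2.394957 hours
Dose = (T / T_allowed) * 100
Dose = (3.1 / 2.394957) * 100 = 129.44

129.44 %


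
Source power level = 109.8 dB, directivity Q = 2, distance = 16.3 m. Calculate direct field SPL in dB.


Given values:
  Lw = 109.8 dB, Q = 2, r = 16.3 m
Formula: SPL = Lw + 10 * log10(Q / (4 * pi * r^2))
Compute 4 * pi * r^2 = 4 * pi * 16.3^2 = 3338.759
Compute Q / denom = 2 / 3338.759 = 0.00059902
Compute 10 * log10(0.00059902) = -32.2256
SPL = 109.8 + (-32.2256) = 77.57

77.57 dB


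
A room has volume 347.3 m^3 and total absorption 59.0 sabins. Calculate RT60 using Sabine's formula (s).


Given values:
  V = 347.3 m^3
  A = 59.0 sabins
Formula: RT60 = 0.161 * V / A
Numerator: 0.161 * 347.3 = 55.9153
RT60 = 55.9153 / 59.0 = 0.948

0.948 s


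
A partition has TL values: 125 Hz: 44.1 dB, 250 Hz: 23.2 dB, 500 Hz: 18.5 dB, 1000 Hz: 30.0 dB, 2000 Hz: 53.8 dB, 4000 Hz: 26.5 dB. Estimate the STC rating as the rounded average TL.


Given TL values at each frequency:
  125 Hz: 44.1 dB
  250 Hz: 23.2 dB
  500 Hz: 18.5 dB
  1000 Hz: 30.0 dB
  2000 Hz: 53.8 dB
  4000 Hz: 26.5 dB
Formula: STC ~ round(average of TL values)
Sum = 44.1 + 23.2 + 18.5 + 30.0 + 53.8 + 26.5 = 196.1
Average = 196.1 / 6 = 32.68
Rounded: 33

33


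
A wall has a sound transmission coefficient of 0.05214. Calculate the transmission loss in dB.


Given values:
  tau = 0.05214
Formula: TL = 10 * log10(1 / tau)
Compute 1 / tau = 1 / 0.05214 = 19.1791
Compute log10(19.1791) = 1.282828
TL = 10 * 1.282828 = 12.83

12.83 dB


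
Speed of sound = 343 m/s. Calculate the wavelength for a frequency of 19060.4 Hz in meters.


Given values:
  c = 343 m/s, f = 19060.4 Hz
Formula: lambda = c / f
lambda = 343 / 19060.4
lambda = 0.018

0.018 m


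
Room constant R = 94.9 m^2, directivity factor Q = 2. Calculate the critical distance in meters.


Given values:
  R = 94.9 m^2, Q = 2
Formula: d_c = 0.141 * sqrt(Q * R)
Compute Q * R = 2 * 94.9 = 189.8
Compute sqrt(189.8) = 13.7768
d_c = 0.141 * 13.7768 = 1.943

1.943 m


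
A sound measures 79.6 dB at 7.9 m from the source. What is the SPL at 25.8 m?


Given values:
  SPL1 = 79.6 dB, r1 = 7.9 m, r2 = 25.8 m
Formula: SPL2 = SPL1 - 20 * log10(r2 / r1)
Compute ratio: r2 / r1 = 25.8 / 7.9 = 3.2658
Compute log10: log10(3.2658) = 0.51399
Compute drop: 20 * 0.51399 = 10.2798
SPL2 = 79.6 - 10.2798 = 69.32

69.32 dB


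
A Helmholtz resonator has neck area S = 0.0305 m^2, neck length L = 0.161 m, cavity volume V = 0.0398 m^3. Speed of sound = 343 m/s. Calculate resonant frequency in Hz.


Given values:
  S = 0.0305 m^2, L = 0.161 m, V = 0.0398 m^3, c = 343 m/s
Formula: f = (c / (2*pi)) * sqrt(S / (V * L))
Compute V * L = 0.0398 * 0.161 = 0.0064078
Compute S / (V * L) = 0.0305 / 0.0064078 = 4.7598
Compute sqrt(4.7598) = 2.181697
Compute c / (2*pi) = 343 / 6.283185 = 54.590148
f = 54.590148 * 2.181697 = 119.1

119.1 Hz


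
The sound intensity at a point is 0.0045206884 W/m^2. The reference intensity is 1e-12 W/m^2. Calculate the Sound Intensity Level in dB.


Given values:
  I = 0.0045206884 W/m^2
  I_ref = 1e-12 W/m^2
Formula: SIL = 10 * log10(I / I_ref)
Compute ratio: I / I_ref = 4520688400
Compute log10: log10(4520688400) = 9.655205
Multiply: SIL = 10 * 9.655205 = 96.55

96.55 dB


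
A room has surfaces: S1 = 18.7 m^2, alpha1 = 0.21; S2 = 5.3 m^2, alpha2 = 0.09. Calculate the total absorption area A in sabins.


Given surfaces:
  Surface 1: 18.7 * 0.21 = 3.927
  Surface 2: 5.3 * 0.09 = 0.477
Formula: A = sum(Si * alpha_i)
A = 3.927 + 0.477
A = 4.4

4.4 sabins


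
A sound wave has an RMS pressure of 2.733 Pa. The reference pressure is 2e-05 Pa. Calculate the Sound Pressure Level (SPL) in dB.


Given values:
  p = 2.733 Pa
  p_ref = 2e-05 Pa
Formula: SPL = 20 * log10(p / p_ref)
Compute ratio: p / p_ref = 2.733 / 2e-05 = 136650
Compute log10: log10(136650) = 5.13561
Multiply: SPL = 20 * 5.13561 = 102.71

102.71 dB


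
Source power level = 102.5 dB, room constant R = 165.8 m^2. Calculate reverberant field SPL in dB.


Given values:
  Lw = 102.5 dB, R = 165.8 m^2
Formula: SPL = Lw + 10 * log10(4 / R)
Compute 4 / R = 4 / 165.8 = 0.024125
Compute 10 * log10(0.024125) = -16.1753
SPL = 102.5 + (-16.1753) = 86.32

86.32 dB
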